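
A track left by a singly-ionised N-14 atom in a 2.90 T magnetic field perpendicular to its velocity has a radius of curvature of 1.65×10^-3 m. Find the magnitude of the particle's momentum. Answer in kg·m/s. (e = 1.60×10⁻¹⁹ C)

Since qvB = mv²/r, the momentum p = mv = qBr.
p = (1×1.60×10^-19)(2.90)(1.65×10^-3) = 7.66×10^-22 kg·m/s.

p ≈ 7.66×10^-22 kg·m/s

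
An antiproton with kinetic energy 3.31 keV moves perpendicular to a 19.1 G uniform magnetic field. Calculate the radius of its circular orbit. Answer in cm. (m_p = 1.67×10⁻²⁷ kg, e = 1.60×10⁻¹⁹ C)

r ≈ 435 cm

Convert the energy: K = 3.31 keV = 5.30×10^-16 J.
v = √(2K/m) = √(2·5.30×10^-16/1.67×10^-27) = 7.96×10^5 m/s.
r = mv/(qB) = (1.67×10^-27)(7.96×10^5) / [(1×1.60×10^-19)(1.91×10^-3)] = 4.35 m.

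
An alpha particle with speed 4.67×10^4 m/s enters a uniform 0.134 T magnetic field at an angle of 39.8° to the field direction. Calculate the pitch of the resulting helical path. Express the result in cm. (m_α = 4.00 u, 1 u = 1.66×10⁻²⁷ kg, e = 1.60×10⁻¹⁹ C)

pitch ≈ 3.49 cm

The velocity component along B is v∥ = v cos39.8° = 3.59×10^4 m/s.
The cyclotron period T = 2πm/(qB) = 9.73×10^-7 s is set by m, q, B alone.
Pitch = v∥·T = (3.59×10^4)(9.73×10^-7) = 0.0349 m.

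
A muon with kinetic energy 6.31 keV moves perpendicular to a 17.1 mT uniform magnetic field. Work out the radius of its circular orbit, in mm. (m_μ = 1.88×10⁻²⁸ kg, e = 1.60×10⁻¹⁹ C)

r ≈ 225 mm

Convert the energy: K = 6.31 keV = 1.01×10^-15 J.
v = √(2K/m) = √(2·1.01×10^-15/1.88×10^-28) = 3.28×10^6 m/s.
r = mv/(qB) = (1.88×10^-28)(3.28×10^6) / [(1×1.60×10^-19)(0.0171)] = 0.225 m.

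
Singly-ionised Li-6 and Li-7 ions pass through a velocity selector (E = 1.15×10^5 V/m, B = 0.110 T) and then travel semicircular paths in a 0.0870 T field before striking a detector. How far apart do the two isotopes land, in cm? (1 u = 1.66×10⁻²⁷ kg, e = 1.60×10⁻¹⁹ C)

Δd ≈ 24.9 cm

Both emerge at v = E/B₁ = 1.05×10^6 m/s.
r = mv/(qB₂), so r₁ = 0.748 m and r₂ = 0.873 m, giving Δr = 0.125 m.
After a semicircle each ion lands a diameter 2r from the entry slit, so the separation is 2Δr = 0.249 m.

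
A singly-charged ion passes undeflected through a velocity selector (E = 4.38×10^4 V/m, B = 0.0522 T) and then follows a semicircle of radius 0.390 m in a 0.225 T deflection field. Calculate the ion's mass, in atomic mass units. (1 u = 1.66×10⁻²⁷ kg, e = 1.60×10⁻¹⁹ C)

v = E/B₁ = 8.39×10^5 m/s.
From r = mv/(qB₂), m = qB₂r/v = (1×1.60×10^-19)(0.225)(0.390) / (8.39×10^5) = 1.67×10^-26 kg.
In atomic mass units: m = 1.67×10^-26 / 1.66×10^-27 = 10.1 u.

m ≈ 10.1 u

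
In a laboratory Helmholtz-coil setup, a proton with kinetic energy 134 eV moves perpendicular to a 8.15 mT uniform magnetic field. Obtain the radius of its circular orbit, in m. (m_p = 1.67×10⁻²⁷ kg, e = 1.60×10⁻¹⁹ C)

r ≈ 0.205 m

Convert the energy: K = 134 eV = 2.14×10^-17 J.
v = √(2K/m) = √(2·2.14×10^-17/1.67×10^-27) = 1.60×10^5 m/s.
r = mv/(qB) = (1.67×10^-27)(1.60×10^5) / [(1×1.60×10^-19)(8.15×10^-3)] = 0.205 m.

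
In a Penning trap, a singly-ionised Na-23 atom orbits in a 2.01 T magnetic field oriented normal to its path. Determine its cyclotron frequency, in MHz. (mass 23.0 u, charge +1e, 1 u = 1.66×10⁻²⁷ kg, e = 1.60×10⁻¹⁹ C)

f ≈ 1.34 MHz

f = qB/(2πm) = (1×1.60×10^-19)(2.01) / [2π(3.82×10^-26)] = 1.34×10^6 Hz.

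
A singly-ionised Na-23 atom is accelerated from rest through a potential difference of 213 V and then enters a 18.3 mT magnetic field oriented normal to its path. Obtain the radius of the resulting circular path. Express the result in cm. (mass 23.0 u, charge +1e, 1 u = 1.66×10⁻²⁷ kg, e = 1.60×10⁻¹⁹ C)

The kinetic energy gained is K = qV = (1×1.60×10^-19)(213) = 3.41×10^-17 J.
v = √(2K/m) = 4.23×10^4 m/s.
r = mv/(qB) = (3.82×10^-26)(4.23×10^4) / [(1×1.60×10^-19)(0.0183)] = 0.551 m.

r ≈ 55.1 cm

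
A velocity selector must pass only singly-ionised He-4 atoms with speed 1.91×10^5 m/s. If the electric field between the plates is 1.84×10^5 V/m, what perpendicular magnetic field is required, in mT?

B ≈ 963 mT

qE = qvB ⇒ B = E/v = (1.84×10^5) / (1.91×10^5) = 0.963 T.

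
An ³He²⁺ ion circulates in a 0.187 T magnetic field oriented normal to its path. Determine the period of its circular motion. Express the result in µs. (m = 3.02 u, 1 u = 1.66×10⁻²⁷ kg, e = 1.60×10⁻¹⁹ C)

The cyclotron period is independent of speed: T = 2πm/(qB).
T = 2π(5.01×10^-27) / [(2×1.60×10^-19)(0.187)] = 5.26×10^-7 s.

T ≈ 0.526 µs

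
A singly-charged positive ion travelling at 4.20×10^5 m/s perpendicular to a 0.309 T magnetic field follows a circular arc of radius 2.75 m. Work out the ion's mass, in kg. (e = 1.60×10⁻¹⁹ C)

qvB = mv²/r ⇒ m = qBr/v.
m = (1×1.60×10^-19)(0.309)(2.75) / (4.20×10^5) = 3.24×10^-25 kg.

m ≈ 3.24×10^-25 kg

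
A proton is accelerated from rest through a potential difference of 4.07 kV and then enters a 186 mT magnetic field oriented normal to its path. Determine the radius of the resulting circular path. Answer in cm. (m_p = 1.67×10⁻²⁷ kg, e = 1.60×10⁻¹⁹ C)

The kinetic energy gained is K = qV = (1×1.60×10^-19)(4070) = 6.51×10^-16 J.
v = √(2K/m) = 8.83×10^5 m/s.
r = mv/(qB) = (1.67×10^-27)(8.83×10^5) / [(1×1.60×10^-19)(0.186)] = 0.0496 m.

r ≈ 4.96 cm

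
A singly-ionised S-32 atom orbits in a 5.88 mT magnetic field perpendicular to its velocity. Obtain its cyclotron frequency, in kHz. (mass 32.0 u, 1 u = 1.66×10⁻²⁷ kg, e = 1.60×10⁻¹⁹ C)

f ≈ 2.82 kHz

f = qB/(2πm) = (1×1.60×10^-19)(5.88×10^-3) / [2π(5.31×10^-26)] = 2820 Hz.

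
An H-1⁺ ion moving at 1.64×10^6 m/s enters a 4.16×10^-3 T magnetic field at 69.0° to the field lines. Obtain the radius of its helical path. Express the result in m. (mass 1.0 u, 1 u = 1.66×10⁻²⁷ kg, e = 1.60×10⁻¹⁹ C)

Only the perpendicular component v⊥ = v sin69.0° = 1.53×10^6 m/s is bent by the field.
r = m v⊥ /(qB) = (1.66×10^-27)(1.53×10^6) / [(1×1.60×10^-19)(4.16×10^-3)] = 3.82 m.

r ≈ 3.82 m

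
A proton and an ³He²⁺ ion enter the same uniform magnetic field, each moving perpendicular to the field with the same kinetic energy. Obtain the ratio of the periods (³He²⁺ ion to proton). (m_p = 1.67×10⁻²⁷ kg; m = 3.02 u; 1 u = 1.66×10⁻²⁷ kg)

T = 2πm/(qB) is independent of speed, so T₂/T₁ = (m₂/q₂)/(m₁/q₁).
T_{³He²⁺ ion}/T_{proton} = (5.01×10^-27/2e) / (1.67×10^-27/1e) = 1.50.

ratio ≈ 1.50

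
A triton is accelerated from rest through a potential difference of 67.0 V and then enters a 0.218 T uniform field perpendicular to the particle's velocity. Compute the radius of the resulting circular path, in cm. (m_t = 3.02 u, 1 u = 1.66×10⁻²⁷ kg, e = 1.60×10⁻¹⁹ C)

The kinetic energy gained is K = qV = (1×1.60×10^-19)(67.0) = 1.07×10^-17 J.
v = √(2K/m) = 6.54×10^4 m/s.
r = mv/(qB) = (5.01×10^-27)(6.54×10^4) / [(1×1.60×10^-19)(0.218)] = 9.40×10^-3 m.

r ≈ 0.940 cm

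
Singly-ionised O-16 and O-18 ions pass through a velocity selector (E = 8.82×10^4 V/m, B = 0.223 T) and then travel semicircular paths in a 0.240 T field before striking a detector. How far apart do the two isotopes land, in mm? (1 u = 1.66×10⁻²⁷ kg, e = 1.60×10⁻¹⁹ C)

Δd ≈ 68.4 mm

Both emerge at v = E/B₁ = 3.96×10^5 m/s.
r = mv/(qB₂), so r₁ = 0.2736 m and r₂ = 0.3078 m, giving Δr = 0.0342 m.
After a semicircle each ion lands a diameter 2r from the entry slit, so the separation is 2Δr = 0.0684 m.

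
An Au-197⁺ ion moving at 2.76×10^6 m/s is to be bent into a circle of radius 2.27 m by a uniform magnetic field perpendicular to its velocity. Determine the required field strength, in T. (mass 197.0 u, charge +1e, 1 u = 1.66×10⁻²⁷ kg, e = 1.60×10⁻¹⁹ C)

B ≈ 2.49 T

qvB = mv²/r gives B = mv/(qr).
B = (3.27×10^-25)(2.76×10^6) / [(1×1.60×10^-19)(2.27)] = 2.49 T.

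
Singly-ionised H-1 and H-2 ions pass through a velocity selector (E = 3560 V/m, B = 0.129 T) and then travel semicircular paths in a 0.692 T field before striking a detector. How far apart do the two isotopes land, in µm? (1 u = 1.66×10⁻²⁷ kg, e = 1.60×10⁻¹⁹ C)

Both emerge at v = E/B₁ = 2.76×10^4 m/s.
r = mv/(qB₂), so r₁ = 4.14×10^-4 m and r₂ = 8.28×10^-4 m, giving Δr = 4.14×10^-4 m.
After a semicircle each ion lands a diameter 2r from the entry slit, so the separation is 2Δr = 8.28×10^-4 m.

Δd ≈ 828 µm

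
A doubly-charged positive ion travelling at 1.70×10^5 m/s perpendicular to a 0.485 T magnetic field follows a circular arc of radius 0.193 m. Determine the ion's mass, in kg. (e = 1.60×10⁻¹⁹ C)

m ≈ 1.76×10^-25 kg

qvB = mv²/r ⇒ m = qBr/v.
m = (2×1.60×10^-19)(0.485)(0.193) / (1.70×10^5) = 1.76×10^-25 kg.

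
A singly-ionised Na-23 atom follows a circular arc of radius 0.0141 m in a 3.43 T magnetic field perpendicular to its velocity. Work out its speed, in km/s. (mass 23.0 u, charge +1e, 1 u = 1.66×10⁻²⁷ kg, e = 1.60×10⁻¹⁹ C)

v ≈ 203 km/s

From qvB = mv²/r, v = qBr/m.
v = (1×1.60×10^-19)(3.43)(0.0141) / (3.82×10^-26) = 2.03×10^5 m/s.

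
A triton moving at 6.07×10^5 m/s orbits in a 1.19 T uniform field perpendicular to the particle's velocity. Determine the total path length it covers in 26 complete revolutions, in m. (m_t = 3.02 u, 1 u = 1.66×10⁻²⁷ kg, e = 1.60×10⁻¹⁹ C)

L ≈ 2.61 m

r = mv/(qB) = 0.0160 m, so one revolution covers 2πr = 0.100 m.
In 26 revolutions: L = 26·2πr = 2.61 m.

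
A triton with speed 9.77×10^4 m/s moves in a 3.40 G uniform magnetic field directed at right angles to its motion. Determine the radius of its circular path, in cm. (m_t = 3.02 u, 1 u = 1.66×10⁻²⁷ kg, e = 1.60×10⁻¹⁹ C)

r ≈ 900 cm

The magnetic force provides the centripetal force: qvB = mv²/r, so r = mv/(qB).
r = (5.01×10^-27 kg)(9.77×10^4 m/s) / [(1×1.60×10^-19 C)(3.40×10^-4 T)] = 9.00 m.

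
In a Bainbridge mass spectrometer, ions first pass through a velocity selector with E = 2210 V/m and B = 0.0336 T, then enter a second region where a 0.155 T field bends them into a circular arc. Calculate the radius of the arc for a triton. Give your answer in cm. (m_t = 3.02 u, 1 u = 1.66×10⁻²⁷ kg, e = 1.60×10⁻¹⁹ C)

r ≈ 1.33 cm

The selector passes v = E/B = 2210/0.0336 = 6.58×10^4 m/s.
In the deflection region, r = mv/(qB₂) = (5.01×10^-27)(6.58×10^4) / [(1×1.60×10^-19)(0.155)] = 0.0133 m.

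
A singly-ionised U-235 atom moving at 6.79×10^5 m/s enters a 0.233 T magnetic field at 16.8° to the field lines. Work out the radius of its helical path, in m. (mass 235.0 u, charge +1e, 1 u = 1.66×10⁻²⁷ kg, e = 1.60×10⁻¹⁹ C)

Only the perpendicular component v⊥ = v sin16.8° = 1.96×10^5 m/s is bent by the field.
r = m v⊥ /(qB) = (3.90×10^-25)(1.96×10^5) / [(1×1.60×10^-19)(0.233)] = 2.05 m.

r ≈ 2.05 m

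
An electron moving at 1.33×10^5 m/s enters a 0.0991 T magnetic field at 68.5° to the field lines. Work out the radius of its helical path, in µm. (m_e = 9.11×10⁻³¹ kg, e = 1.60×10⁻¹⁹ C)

Only the perpendicular component v⊥ = v sin68.5° = 1.24×10^5 m/s is bent by the field.
r = m v⊥ /(qB) = (9.11×10^-31)(1.24×10^5) / [(1×1.60×10^-19)(0.0991)] = 7.11×10^-6 m.

r ≈ 7.11 µm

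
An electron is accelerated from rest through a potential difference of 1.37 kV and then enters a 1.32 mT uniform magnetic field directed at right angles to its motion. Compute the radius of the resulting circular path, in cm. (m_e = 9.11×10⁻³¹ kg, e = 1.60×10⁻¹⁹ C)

r ≈ 9.46 cm

The kinetic energy gained is K = qV = (1×1.60×10^-19)(1370) = 2.19×10^-16 J.
v = √(2K/m) = 2.19×10^7 m/s.
r = mv/(qB) = (9.11×10^-31)(2.19×10^7) / [(1×1.60×10^-19)(1.32×10^-3)] = 0.0946 m.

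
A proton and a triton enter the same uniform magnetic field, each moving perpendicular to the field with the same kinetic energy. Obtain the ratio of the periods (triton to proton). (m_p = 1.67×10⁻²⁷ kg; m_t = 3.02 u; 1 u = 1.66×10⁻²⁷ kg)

T = 2πm/(qB) is independent of speed, so T₂/T₁ = (m₂/q₂)/(m₁/q₁).
T_{triton}/T_{proton} = (5.01×10^-27/1e) / (1.67×10^-27/1e) = 3.00.

ratio ≈ 3.00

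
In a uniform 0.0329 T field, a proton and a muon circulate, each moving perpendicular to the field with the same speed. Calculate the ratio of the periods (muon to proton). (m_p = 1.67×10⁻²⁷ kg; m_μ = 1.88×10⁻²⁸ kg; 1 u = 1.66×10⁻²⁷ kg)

T = 2πm/(qB) is independent of speed, so T₂/T₁ = (m₂/q₂)/(m₁/q₁).
T_{muon}/T_{proton} = (1.88×10^-28/1e) / (1.67×10^-27/1e) = 0.113.

ratio ≈ 0.113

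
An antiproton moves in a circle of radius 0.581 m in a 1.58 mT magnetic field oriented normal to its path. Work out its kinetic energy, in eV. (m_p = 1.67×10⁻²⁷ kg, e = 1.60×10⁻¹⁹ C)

v = qBr/m = (1×1.60×10^-19)(1.58×10^-3)(0.581) / (1.67×10^-27) = 8.80×10^4 m/s.
K = ½mv² = 0.5·(1.67×10^-27)·(8.80×10^4)² = 6.46×10^-18 J = 40.4 eV.

K ≈ 40.4 eV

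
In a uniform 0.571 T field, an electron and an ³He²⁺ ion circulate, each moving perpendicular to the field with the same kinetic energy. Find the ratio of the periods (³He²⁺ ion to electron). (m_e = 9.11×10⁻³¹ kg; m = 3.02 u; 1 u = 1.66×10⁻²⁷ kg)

T = 2πm/(qB) is independent of speed, so T₂/T₁ = (m₂/q₂)/(m₁/q₁).
T_{³He²⁺ ion}/T_{electron} = (5.01×10^-27/2e) / (9.11×10^-31/1e) = 2750.

ratio ≈ 2750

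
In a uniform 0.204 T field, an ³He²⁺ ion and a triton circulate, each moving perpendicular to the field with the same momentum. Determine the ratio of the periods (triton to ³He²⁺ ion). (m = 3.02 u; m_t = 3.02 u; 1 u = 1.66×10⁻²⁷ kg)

ratio ≈ 2.00

T = 2πm/(qB) is independent of speed, so T₂/T₁ = (m₂/q₂)/(m₁/q₁).
T_{triton}/T_{³He²⁺ ion} = (5.01×10^-27/1e) / (5.01×10^-27/2e) = 2.00.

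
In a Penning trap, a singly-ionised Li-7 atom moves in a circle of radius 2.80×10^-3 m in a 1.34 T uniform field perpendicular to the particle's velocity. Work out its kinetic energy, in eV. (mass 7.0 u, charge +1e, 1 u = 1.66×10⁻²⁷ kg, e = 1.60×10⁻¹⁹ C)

v = qBr/m = (1×1.60×10^-19)(1.34)(2.80×10^-3) / (1.16×10^-26) = 5.17×10^4 m/s.
K = ½mv² = 0.5·(1.16×10^-26)·(5.17×10^4)² = 1.55×10^-17 J = 96.9 eV.

K ≈ 96.9 eV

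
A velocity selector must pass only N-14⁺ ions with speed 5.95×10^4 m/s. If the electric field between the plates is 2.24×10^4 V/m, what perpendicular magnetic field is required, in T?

B ≈ 0.376 T

qE = qvB ⇒ B = E/v = (2.24×10^4) / (5.95×10^4) = 0.376 T.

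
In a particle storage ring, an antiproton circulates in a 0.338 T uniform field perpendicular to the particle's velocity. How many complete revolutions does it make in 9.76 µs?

T = 2πm/(qB) = 2π(1.67×10^-27) / [(1×1.60×10^-19)(0.338)] = 1.9403×10^-7 s.
N = t/T = 9.76×10^-6 / 1.9403×10^-7 ≈ 50.30, so 50 complete revolutions.

N = 50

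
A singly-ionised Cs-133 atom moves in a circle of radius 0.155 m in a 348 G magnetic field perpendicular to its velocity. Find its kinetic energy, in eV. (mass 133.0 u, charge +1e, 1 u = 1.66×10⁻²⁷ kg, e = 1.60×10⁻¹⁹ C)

v = qBr/m = (1×1.60×10^-19)(0.0348)(0.155) / (2.21×10^-25) = 3910 m/s.
K = ½mv² = 0.5·(2.21×10^-25)·(3910)² = 1.69×10^-18 J = 10.5 eV.

K ≈ 10.5 eV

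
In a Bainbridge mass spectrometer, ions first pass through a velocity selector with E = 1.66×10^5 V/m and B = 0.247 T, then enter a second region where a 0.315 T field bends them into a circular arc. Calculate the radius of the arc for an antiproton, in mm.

r ≈ 22.3 mm

The selector passes v = E/B = 1.66×10^5/0.247 = 6.72×10^5 m/s.
In the deflection region, r = mv/(qB₂) = (1.67×10^-27)(6.72×10^5) / [(1×1.60×10^-19)(0.315)] = 0.0223 m.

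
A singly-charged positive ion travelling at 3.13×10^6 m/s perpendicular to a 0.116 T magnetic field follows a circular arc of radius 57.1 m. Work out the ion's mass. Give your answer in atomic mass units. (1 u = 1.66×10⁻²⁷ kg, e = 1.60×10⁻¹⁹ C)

m ≈ 204 u

qvB = mv²/r ⇒ m = qBr/v.
m = (1×1.60×10^-19)(0.116)(57.1) / (3.13×10^6) = 3.39×10^-25 kg = 204 u.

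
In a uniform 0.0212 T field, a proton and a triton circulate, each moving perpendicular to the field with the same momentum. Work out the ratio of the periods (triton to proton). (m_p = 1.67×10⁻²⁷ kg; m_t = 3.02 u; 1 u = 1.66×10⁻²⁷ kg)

T = 2πm/(qB) is independent of speed, so T₂/T₁ = (m₂/q₂)/(m₁/q₁).
T_{triton}/T_{proton} = (5.01×10^-27/1e) / (1.67×10^-27/1e) = 3.00.

ratio ≈ 3.00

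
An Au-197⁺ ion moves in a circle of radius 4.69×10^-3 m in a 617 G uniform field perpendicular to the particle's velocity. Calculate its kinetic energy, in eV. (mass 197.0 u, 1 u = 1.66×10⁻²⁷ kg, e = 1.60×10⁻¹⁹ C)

v = qBr/m = (1×1.60×10^-19)(0.0617)(4.69×10^-3) / (3.27×10^-25) = 142 m/s.
K = ½mv² = 0.5·(3.27×10^-25)·(142)² = 3.28×10^-21 J = 0.0205 eV.

K ≈ 0.0205 eV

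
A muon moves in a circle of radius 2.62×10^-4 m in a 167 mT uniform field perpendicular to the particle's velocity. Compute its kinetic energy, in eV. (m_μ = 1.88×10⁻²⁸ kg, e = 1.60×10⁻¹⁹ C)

v = qBr/m = (1×1.60×10^-19)(0.167)(2.62×10^-4) / (1.88×10^-28) = 3.72×10^4 m/s.
K = ½mv² = 0.5·(1.88×10^-28)·(3.72×10^4)² = 1.30×10^-19 J = 0.815 eV.

K ≈ 0.815 eV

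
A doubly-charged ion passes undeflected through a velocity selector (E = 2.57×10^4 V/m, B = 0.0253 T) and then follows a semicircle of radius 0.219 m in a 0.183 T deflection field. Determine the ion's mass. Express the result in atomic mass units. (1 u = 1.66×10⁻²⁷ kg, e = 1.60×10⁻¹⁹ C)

m ≈ 7.61 u

v = E/B₁ = 1.02×10^6 m/s.
From r = mv/(qB₂), m = qB₂r/v = (2×1.60×10^-19)(0.183)(0.219) / (1.02×10^6) = 1.26×10^-26 kg.
In atomic mass units: m = 1.26×10^-26 / 1.66×10^-27 = 7.61 u.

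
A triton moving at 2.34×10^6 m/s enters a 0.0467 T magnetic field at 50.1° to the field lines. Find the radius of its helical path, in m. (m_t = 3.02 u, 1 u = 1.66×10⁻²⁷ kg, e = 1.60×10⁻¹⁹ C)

r ≈ 1.20 m

Only the perpendicular component v⊥ = v sin50.1° = 1.80×10^6 m/s is bent by the field.
r = m v⊥ /(qB) = (5.01×10^-27)(1.80×10^6) / [(1×1.60×10^-19)(0.0467)] = 1.20 m.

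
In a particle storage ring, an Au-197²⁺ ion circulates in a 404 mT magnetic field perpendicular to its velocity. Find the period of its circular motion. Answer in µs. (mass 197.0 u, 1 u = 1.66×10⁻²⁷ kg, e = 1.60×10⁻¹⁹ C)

T ≈ 15.9 µs

The cyclotron period is independent of speed: T = 2πm/(qB).
T = 2π(3.27×10^-25) / [(2×1.60×10^-19)(0.404)] = 1.59×10^-5 s.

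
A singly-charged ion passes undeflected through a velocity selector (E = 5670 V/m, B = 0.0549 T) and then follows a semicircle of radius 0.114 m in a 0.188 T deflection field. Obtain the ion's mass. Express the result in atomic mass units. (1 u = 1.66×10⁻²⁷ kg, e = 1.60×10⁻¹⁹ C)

v = E/B₁ = 1.03×10^5 m/s.
From r = mv/(qB₂), m = qB₂r/v = (1×1.60×10^-19)(0.188)(0.114) / (1.03×10^5) = 3.32×10^-26 kg.
In atomic mass units: m = 3.32×10^-26 / 1.66×10^-27 = 20.0 u.

m ≈ 20.0 u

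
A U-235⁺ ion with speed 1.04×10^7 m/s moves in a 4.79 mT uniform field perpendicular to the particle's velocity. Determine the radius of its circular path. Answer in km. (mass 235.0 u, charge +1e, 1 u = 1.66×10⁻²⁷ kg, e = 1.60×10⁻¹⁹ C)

r ≈ 5.29 km

The magnetic force provides the centripetal force: qvB = mv²/r, so r = mv/(qB).
r = (3.90×10^-25 kg)(1.04×10^7 m/s) / [(1×1.60×10^-19 C)(4.79×10^-3 T)] = 5290 m.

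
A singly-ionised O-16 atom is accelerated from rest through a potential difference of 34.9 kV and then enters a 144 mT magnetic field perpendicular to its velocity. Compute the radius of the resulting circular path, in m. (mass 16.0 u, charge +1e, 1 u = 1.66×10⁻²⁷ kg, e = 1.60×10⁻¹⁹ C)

The kinetic energy gained is K = qV = (1×1.60×10^-19)(3.49×10^4) = 5.58×10^-15 J.
v = √(2K/m) = 6.48×10^5 m/s.
r = mv/(qB) = (2.66×10^-26)(6.48×10^5) / [(1×1.60×10^-19)(0.144)] = 0.748 m.

r ≈ 0.748 m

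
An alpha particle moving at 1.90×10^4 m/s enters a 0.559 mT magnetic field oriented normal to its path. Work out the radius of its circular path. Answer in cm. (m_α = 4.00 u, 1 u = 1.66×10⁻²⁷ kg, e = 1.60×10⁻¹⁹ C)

The magnetic force provides the centripetal force: qvB = mv²/r, so r = mv/(qB).
r = (6.64×10^-27 kg)(1.90×10^4 m/s) / [(2×1.60×10^-19 C)(5.59×10^-4 T)] = 0.705 m.

r ≈ 70.5 cm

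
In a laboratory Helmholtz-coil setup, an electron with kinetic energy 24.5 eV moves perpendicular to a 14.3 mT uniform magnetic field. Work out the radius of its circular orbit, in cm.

r ≈ 0.117 cm

Convert the energy: K = 24.5 eV = 3.92×10^-18 J.
v = √(2K/m) = √(2·3.92×10^-18/9.11×10^-31) = 2.93×10^6 m/s.
r = mv/(qB) = (9.11×10^-31)(2.93×10^6) / [(1×1.60×10^-19)(0.0143)] = 1.17×10^-3 m.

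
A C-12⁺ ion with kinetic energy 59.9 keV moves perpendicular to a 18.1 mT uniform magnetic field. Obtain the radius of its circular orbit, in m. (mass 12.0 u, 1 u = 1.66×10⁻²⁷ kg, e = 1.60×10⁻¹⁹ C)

r ≈ 6.75 m

Convert the energy: K = 59.9 keV = 9.58×10^-15 J.
v = √(2K/m) = √(2·9.58×10^-15/1.99×10^-26) = 9.81×10^5 m/s.
r = mv/(qB) = (1.99×10^-26)(9.81×10^5) / [(1×1.60×10^-19)(0.0181)] = 6.75 m.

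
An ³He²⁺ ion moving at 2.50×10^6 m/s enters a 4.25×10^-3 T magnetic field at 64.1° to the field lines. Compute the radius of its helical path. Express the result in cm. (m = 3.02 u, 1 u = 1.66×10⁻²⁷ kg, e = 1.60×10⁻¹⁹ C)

r ≈ 829 cm

Only the perpendicular component v⊥ = v sin64.1° = 2.25×10^6 m/s is bent by the field.
r = m v⊥ /(qB) = (5.01×10^-27)(2.25×10^6) / [(2×1.60×10^-19)(4.25×10^-3)] = 8.29 m.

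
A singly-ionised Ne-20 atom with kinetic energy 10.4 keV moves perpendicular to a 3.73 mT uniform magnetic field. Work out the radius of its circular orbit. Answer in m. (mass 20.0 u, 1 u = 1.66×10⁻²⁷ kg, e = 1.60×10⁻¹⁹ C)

Convert the energy: K = 10.4 keV = 1.66×10^-15 J.
v = √(2K/m) = √(2·1.66×10^-15/3.32×10^-26) = 3.17×10^5 m/s.
r = mv/(qB) = (3.32×10^-26)(3.17×10^5) / [(1×1.60×10^-19)(3.73×10^-3)] = 17.6 m.

r ≈ 17.6 m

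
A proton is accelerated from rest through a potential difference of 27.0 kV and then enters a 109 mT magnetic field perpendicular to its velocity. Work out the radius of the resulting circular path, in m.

The kinetic energy gained is K = qV = (1×1.60×10^-19)(2.70×10^4) = 4.32×10^-15 J.
v = √(2K/m) = 2.27×10^6 m/s.
r = mv/(qB) = (1.67×10^-27)(2.27×10^6) / [(1×1.60×10^-19)(0.109)] = 0.218 m.

r ≈ 0.218 m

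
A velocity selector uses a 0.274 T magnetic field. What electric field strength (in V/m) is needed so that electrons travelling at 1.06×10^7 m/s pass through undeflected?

E ≈ 2.90×10^6 V/m

qE = qvB ⇒ E = vB = (1.06×10^7)(0.274) = 2.90×10^6 V/m.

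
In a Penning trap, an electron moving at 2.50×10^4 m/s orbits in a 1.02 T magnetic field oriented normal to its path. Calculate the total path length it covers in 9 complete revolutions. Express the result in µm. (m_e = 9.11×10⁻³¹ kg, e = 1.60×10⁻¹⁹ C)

r = mv/(qB) = 1.40×10^-7 m, so one revolution covers 2πr = 8.77×10^-7 m.
In 9 revolutions: L = 9·2πr = 7.89×10^-6 m.

L ≈ 7.89 µm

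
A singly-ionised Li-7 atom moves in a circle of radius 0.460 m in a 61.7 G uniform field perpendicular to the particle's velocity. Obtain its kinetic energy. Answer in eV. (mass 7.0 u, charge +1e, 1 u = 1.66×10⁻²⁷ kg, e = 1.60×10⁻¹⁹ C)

v = qBr/m = (1×1.60×10^-19)(6.17×10^-3)(0.460) / (1.16×10^-26) = 3.91×10^4 m/s.
K = ½mv² = 0.5·(1.16×10^-26)·(3.91×10^4)² = 8.87×10^-18 J = 55.5 eV.

K ≈ 55.5 eV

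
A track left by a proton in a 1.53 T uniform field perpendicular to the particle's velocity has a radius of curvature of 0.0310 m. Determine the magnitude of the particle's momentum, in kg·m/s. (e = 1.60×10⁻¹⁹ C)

p ≈ 7.59×10^-21 kg·m/s

Since qvB = mv²/r, the momentum p = mv = qBr.
p = (1×1.60×10^-19)(1.53)(0.0310) = 7.59×10^-21 kg·m/s.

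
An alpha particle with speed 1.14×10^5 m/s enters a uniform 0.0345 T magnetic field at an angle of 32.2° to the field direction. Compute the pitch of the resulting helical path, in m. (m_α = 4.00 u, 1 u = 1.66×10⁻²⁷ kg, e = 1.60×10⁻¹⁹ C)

The velocity component along B is v∥ = v cos32.2° = 9.65×10^4 m/s.
The cyclotron period T = 2πm/(qB) = 3.78×10^-6 s is set by m, q, B alone.
Pitch = v∥·T = (9.65×10^4)(3.78×10^-6) = 0.365 m.

pitch ≈ 0.365 m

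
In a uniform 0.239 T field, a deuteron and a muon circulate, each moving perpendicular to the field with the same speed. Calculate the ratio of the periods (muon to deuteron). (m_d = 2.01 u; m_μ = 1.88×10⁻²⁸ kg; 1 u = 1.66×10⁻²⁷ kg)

ratio ≈ 0.0563

T = 2πm/(qB) is independent of speed, so T₂/T₁ = (m₂/q₂)/(m₁/q₁).
T_{muon}/T_{deuteron} = (1.88×10^-28/1e) / (3.34×10^-27/1e) = 0.0563.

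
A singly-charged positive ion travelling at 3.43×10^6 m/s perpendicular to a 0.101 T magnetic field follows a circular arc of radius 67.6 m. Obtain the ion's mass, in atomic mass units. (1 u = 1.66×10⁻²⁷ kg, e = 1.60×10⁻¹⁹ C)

m ≈ 192 u

qvB = mv²/r ⇒ m = qBr/v.
m = (1×1.60×10^-19)(0.101)(67.6) / (3.43×10^6) = 3.18×10^-25 kg = 192 u.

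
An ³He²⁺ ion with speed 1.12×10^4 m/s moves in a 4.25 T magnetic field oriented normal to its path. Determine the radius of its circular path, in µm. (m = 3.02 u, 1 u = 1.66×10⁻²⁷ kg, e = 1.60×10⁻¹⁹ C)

The magnetic force provides the centripetal force: qvB = mv²/r, so r = mv/(qB).
r = (5.01×10^-27 kg)(1.12×10^4 m/s) / [(2×1.60×10^-19 C)(4.25 T)] = 4.13×10^-5 m.

r ≈ 41.3 µm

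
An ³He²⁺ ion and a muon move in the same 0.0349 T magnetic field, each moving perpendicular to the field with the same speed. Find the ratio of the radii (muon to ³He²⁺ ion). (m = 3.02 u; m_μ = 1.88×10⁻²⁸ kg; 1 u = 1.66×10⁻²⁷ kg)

ratio ≈ 0.0750

r = mv/(qB) ⇒ at equal v, r ∝ m/q.
r_{muon}/r_{³He²⁺ ion} = 0.0750.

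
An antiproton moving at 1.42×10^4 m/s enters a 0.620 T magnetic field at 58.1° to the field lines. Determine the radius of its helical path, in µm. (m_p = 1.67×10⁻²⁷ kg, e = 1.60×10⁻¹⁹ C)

Only the perpendicular component v⊥ = v sin58.1° = 1.21×10^4 m/s is bent by the field.
r = m v⊥ /(qB) = (1.67×10^-27)(1.21×10^4) / [(1×1.60×10^-19)(0.620)] = 2.03×10^-4 m.

r ≈ 203 µm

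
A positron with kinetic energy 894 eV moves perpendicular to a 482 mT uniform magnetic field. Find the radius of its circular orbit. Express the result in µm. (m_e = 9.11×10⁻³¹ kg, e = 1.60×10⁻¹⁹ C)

Convert the energy: K = 894 eV = 1.43×10^-16 J.
v = √(2K/m) = √(2·1.43×10^-16/9.11×10^-31) = 1.77×10^7 m/s.
r = mv/(qB) = (9.11×10^-31)(1.77×10^7) / [(1×1.60×10^-19)(0.482)] = 2.09×10^-4 m.

r ≈ 209 µm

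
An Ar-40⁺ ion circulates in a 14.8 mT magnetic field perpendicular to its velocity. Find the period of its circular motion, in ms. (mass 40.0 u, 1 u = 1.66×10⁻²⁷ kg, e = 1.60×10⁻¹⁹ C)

T ≈ 0.176 ms

The cyclotron period is independent of speed: T = 2πm/(qB).
T = 2π(6.64×10^-26) / [(1×1.60×10^-19)(0.0148)] = 1.76×10^-4 s.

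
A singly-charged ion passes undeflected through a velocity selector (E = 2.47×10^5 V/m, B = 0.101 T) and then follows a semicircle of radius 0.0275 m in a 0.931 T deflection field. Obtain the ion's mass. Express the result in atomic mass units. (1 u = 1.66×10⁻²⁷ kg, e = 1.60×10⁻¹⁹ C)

m ≈ 1.01 u

v = E/B₁ = 2.45×10^6 m/s.
From r = mv/(qB₂), m = qB₂r/v = (1×1.60×10^-19)(0.931)(0.0275) / (2.45×10^6) = 1.68×10^-27 kg.
In atomic mass units: m = 1.68×10^-27 / 1.66×10^-27 = 1.01 u.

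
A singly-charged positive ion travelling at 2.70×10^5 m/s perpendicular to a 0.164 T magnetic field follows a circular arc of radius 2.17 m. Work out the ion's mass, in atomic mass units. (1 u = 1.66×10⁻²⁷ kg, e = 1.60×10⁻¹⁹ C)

m ≈ 127 u

qvB = mv²/r ⇒ m = qBr/v.
m = (1×1.60×10^-19)(0.164)(2.17) / (2.70×10^5) = 2.11×10^-25 kg = 127 u.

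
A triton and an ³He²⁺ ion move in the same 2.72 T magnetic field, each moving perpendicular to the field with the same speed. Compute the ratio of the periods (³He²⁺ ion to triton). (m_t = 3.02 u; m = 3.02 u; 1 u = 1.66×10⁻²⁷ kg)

T = 2πm/(qB) is independent of speed, so T₂/T₁ = (m₂/q₂)/(m₁/q₁).
T_{³He²⁺ ion}/T_{triton} = (5.01×10^-27/2e) / (5.01×10^-27/1e) = 0.500.

ratio ≈ 0.500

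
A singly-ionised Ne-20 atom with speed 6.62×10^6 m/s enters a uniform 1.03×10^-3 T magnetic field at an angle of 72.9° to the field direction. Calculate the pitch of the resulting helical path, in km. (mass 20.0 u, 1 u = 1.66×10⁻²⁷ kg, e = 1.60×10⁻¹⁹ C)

pitch ≈ 2.46 km

The velocity component along B is v∥ = v cos72.9° = 1.95×10^6 m/s.
The cyclotron period T = 2πm/(qB) = 1.27×10^-3 s is set by m, q, B alone.
Pitch = v∥·T = (1.95×10^6)(1.27×10^-3) = 2460 m.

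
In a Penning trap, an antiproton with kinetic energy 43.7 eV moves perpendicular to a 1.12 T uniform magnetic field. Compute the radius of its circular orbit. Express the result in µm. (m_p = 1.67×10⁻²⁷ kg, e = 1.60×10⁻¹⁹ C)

r ≈ 853 µm

Convert the energy: K = 43.7 eV = 6.99×10^-18 J.
v = √(2K/m) = √(2·6.99×10^-18/1.67×10^-27) = 9.15×10^4 m/s.
r = mv/(qB) = (1.67×10^-27)(9.15×10^4) / [(1×1.60×10^-19)(1.12)] = 8.53×10^-4 m.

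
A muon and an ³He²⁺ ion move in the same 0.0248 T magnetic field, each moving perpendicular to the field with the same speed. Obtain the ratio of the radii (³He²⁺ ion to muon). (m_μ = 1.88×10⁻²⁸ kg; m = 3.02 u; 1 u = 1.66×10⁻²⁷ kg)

r = mv/(qB) ⇒ at equal v, r ∝ m/q.
r_{³He²⁺ ion}/r_{muon} = 13.3.

ratio ≈ 13.3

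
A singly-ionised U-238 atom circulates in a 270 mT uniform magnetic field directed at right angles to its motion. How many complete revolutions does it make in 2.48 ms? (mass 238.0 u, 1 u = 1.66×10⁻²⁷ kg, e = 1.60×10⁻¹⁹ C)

T = 2πm/(qB) = 2π(3.9508×10^-25) / [(1×1.60×10^-19)(0.270)] = 5.7462×10^-5 s.
N = t/T = 2.48×10^-3 / 5.7462×10^-5 ≈ 43.16, so 43 complete revolutions.

N = 43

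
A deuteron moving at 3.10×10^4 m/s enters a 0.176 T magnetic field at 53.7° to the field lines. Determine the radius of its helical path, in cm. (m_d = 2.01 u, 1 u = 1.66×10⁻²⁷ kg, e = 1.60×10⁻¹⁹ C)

r ≈ 0.296 cm

Only the perpendicular component v⊥ = v sin53.7° = 2.50×10^4 m/s is bent by the field.
r = m v⊥ /(qB) = (3.34×10^-27)(2.50×10^4) / [(1×1.60×10^-19)(0.176)] = 2.96×10^-3 m.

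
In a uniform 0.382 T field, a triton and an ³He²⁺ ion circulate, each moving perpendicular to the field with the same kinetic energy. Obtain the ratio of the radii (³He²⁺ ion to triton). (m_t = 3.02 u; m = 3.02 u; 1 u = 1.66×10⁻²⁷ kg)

ratio ≈ 0.500

r = √(2mK)/(qB) ⇒ at equal K, r ∝ √m/q.
r_{³He²⁺ ion}/r_{triton} = 0.500.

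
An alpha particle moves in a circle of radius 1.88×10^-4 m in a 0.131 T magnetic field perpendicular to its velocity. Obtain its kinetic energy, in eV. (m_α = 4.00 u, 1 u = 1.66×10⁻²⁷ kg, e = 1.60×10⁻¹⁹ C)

K ≈ 0.0292 eV

v = qBr/m = (2×1.60×10^-19)(0.131)(1.88×10^-4) / (6.64×10^-27) = 1190 m/s.
K = ½mv² = 0.5·(6.64×10^-27)·(1190)² = 4.68×10^-21 J = 0.0292 eV.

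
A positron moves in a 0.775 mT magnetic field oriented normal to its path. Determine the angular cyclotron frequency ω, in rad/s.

ω = qB/m = (1×1.60×10^-19)(7.75×10^-4) / (9.11×10^-31) = 1.36×10^8 rad/s.

ω ≈ 1.36×10^8 rad/s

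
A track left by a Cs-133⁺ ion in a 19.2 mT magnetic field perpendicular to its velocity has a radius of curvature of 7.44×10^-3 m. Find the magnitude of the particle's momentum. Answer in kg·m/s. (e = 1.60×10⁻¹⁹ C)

Since qvB = mv²/r, the momentum p = mv = qBr.
p = (1×1.60×10^-19)(0.0192)(7.44×10^-3) = 2.29×10^-23 kg·m/s.

p ≈ 2.29×10^-23 kg·m/s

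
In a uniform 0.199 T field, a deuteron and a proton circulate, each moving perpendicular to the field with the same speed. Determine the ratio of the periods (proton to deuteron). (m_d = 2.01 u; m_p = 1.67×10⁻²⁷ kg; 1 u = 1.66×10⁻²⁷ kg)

T = 2πm/(qB) is independent of speed, so T₂/T₁ = (m₂/q₂)/(m₁/q₁).
T_{proton}/T_{deuteron} = (1.67×10^-27/1e) / (3.34×10^-27/1e) = 0.501.

ratio ≈ 0.501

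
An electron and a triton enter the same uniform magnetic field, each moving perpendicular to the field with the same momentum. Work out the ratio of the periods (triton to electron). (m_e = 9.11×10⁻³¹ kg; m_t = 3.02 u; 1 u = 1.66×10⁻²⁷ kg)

T = 2πm/(qB) is independent of speed, so T₂/T₁ = (m₂/q₂)/(m₁/q₁).
T_{triton}/T_{electron} = (5.01×10^-27/1e) / (9.11×10^-31/1e) = 5500.

ratio ≈ 5500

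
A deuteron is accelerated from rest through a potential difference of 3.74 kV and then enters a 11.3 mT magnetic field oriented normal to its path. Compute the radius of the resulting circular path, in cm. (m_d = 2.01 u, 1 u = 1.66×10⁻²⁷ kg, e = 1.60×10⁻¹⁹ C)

r ≈ 111 cm

The kinetic energy gained is K = qV = (1×1.60×10^-19)(3740) = 5.98×10^-16 J.
v = √(2K/m) = 5.99×10^5 m/s.
r = mv/(qB) = (3.34×10^-27)(5.99×10^5) / [(1×1.60×10^-19)(0.0113)] = 1.11 m.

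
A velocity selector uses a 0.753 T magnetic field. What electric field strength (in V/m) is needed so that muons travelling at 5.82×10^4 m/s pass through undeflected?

E ≈ 4.38×10^4 V/m

qE = qvB ⇒ E = vB = (5.82×10^4)(0.753) = 4.38×10^4 V/m.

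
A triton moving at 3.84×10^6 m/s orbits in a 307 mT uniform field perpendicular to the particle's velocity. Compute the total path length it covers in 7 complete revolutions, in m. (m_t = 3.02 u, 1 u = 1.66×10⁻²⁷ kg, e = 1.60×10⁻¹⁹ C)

r = mv/(qB) = 0.392 m, so one revolution covers 2πr = 2.46 m.
In 7 revolutions: L = 7·2πr = 17.2 m.

L ≈ 17.2 m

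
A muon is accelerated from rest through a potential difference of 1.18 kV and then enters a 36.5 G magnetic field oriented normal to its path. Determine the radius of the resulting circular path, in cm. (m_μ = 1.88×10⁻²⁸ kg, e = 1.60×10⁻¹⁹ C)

r ≈ 45.6 cm

The kinetic energy gained is K = qV = (1×1.60×10^-19)(1180) = 1.89×10^-16 J.
v = √(2K/m) = 1.42×10^6 m/s.
r = mv/(qB) = (1.88×10^-28)(1.42×10^6) / [(1×1.60×10^-19)(3.65×10^-3)] = 0.456 m.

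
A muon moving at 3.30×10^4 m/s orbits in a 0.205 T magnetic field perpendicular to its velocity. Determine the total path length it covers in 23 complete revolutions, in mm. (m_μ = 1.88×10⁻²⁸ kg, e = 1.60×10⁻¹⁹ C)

r = mv/(qB) = 1.89×10^-4 m, so one revolution covers 2πr = 1.19×10^-3 m.
In 23 revolutions: L = 23·2πr = 0.0273 m.

L ≈ 27.3 mm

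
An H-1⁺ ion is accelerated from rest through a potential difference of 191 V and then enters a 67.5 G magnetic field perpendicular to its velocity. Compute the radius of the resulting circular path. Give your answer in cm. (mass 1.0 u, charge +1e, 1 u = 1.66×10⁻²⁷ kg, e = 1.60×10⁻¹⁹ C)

r ≈ 29.5 cm

The kinetic energy gained is K = qV = (1×1.60×10^-19)(191) = 3.06×10^-17 J.
v = √(2K/m) = 1.92×10^5 m/s.
r = mv/(qB) = (1.66×10^-27)(1.92×10^5) / [(1×1.60×10^-19)(6.75×10^-3)] = 0.295 m.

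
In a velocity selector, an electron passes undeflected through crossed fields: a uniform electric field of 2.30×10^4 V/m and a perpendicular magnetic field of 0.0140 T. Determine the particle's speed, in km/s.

v ≈ 1640 km/s

For zero net force, qE = qvB, so v = E/B.
v = (2.30×10^4) / (0.0140) = 1.64×10^6 m/s.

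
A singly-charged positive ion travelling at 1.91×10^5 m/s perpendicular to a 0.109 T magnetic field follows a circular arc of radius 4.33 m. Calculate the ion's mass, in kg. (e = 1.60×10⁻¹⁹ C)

qvB = mv²/r ⇒ m = qBr/v.
m = (1×1.60×10^-19)(0.109)(4.33) / (1.91×10^5) = 3.95×10^-25 kg.

m ≈ 3.95×10^-25 kg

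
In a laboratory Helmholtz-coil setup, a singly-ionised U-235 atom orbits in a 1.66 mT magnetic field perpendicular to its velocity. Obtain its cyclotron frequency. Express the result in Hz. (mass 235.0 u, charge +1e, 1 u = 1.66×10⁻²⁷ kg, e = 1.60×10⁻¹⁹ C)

f ≈ 108 Hz

f = qB/(2πm) = (1×1.60×10^-19)(1.66×10^-3) / [2π(3.90×10^-25)] = 108 Hz.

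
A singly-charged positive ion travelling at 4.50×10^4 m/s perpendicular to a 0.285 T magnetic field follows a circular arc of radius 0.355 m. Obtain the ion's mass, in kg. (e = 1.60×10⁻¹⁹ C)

qvB = mv²/r ⇒ m = qBr/v.
m = (1×1.60×10^-19)(0.285)(0.355) / (4.50×10^4) = 3.60×10^-25 kg.

m ≈ 3.60×10^-25 kg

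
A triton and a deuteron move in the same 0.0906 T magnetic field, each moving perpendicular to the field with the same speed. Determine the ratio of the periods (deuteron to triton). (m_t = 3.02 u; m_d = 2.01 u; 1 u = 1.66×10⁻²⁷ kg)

T = 2πm/(qB) is independent of speed, so T₂/T₁ = (m₂/q₂)/(m₁/q₁).
T_{deuteron}/T_{triton} = (3.34×10^-27/1e) / (5.01×10^-27/1e) = 0.666.

ratio ≈ 0.666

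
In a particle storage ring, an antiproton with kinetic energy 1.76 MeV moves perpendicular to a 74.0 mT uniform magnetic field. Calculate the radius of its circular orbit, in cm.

Convert the energy: K = 1.76 MeV = 2.82×10^-13 J.
v = √(2K/m) = √(2·2.82×10^-13/1.67×10^-27) = 1.84×10^7 m/s.
r = mv/(qB) = (1.67×10^-27)(1.84×10^7) / [(1×1.60×10^-19)(0.0740)] = 2.59 m.

r ≈ 259 cm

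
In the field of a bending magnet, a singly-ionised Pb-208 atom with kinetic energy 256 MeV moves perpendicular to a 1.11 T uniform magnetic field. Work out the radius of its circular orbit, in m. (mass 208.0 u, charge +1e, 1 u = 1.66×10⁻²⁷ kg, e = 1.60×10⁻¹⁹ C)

Convert the energy: K = 256 MeV = 4.10×10^-11 J.
v = √(2K/m) = √(2·4.10×10^-11/3.45×10^-25) = 1.54×10^7 m/s.
r = mv/(qB) = (3.45×10^-25)(1.54×10^7) / [(1×1.60×10^-19)(1.11)] = 29.9 m.

r ≈ 29.9 m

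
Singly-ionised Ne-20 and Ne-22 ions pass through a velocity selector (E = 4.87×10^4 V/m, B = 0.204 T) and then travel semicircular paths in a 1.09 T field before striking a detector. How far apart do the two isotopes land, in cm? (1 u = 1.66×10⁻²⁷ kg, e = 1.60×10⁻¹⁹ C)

Both emerge at v = E/B₁ = 2.39×10^5 m/s.
r = mv/(qB₂), so r₁ = 0.04545 m and r₂ = 0.04999 m, giving Δr = 4.54×10^-3 m.
After a semicircle each ion lands a diameter 2r from the entry slit, so the separation is 2Δr = 9.09×10^-3 m.

Δd ≈ 0.909 cm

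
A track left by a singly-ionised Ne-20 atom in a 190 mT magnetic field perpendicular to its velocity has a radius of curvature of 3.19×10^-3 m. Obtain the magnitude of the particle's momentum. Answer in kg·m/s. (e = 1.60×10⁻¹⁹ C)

Since qvB = mv²/r, the momentum p = mv = qBr.
p = (1×1.60×10^-19)(0.190)(3.19×10^-3) = 9.70×10^-23 kg·m/s.

p ≈ 9.70×10^-23 kg·m/s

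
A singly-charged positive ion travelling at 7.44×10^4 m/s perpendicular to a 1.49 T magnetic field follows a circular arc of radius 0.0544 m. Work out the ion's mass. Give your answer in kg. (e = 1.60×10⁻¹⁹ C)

qvB = mv²/r ⇒ m = qBr/v.
m = (1×1.60×10^-19)(1.49)(0.0544) / (7.44×10^4) = 1.74×10^-25 kg.

m ≈ 1.74×10^-25 kg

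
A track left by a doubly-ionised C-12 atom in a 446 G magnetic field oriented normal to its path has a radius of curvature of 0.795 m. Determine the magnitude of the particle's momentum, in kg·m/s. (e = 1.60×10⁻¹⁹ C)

p ≈ 1.13×10^-20 kg·m/s

Since qvB = mv²/r, the momentum p = mv = qBr.
p = (2×1.60×10^-19)(0.0446)(0.795) = 1.13×10^-20 kg·m/s.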